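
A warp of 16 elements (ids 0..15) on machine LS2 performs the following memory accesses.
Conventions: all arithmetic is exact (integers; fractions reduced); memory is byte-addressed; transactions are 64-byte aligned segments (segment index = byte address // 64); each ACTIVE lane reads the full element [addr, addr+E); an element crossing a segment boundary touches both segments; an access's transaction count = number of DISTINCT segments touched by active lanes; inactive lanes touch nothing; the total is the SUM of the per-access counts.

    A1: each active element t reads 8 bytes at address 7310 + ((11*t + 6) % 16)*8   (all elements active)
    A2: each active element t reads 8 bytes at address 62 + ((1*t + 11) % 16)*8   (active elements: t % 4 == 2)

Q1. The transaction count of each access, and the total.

A1: 3 transactions
A2: 2 transactions

Answer: 3,2; total 5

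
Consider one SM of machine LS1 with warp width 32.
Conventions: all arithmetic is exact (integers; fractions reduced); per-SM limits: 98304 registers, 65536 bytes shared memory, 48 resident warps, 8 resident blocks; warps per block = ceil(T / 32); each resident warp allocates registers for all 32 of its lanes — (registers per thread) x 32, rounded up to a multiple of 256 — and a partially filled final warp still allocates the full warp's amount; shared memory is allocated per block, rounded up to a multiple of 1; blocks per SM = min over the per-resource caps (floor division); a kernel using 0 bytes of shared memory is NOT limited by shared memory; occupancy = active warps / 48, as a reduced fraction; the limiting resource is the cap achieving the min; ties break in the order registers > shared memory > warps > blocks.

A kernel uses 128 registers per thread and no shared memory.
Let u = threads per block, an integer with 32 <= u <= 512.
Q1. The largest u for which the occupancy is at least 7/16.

Answer: u = 384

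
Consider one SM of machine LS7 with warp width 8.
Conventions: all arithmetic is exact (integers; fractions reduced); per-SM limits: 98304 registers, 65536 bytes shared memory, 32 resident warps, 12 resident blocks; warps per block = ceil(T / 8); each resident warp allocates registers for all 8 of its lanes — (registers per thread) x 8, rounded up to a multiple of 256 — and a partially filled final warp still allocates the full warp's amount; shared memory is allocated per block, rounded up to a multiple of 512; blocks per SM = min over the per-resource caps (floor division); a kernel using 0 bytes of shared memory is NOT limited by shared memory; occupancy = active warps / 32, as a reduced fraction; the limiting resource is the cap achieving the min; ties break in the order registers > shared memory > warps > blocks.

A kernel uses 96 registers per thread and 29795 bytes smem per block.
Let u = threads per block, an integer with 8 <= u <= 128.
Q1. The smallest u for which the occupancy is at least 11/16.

Answer: u = 81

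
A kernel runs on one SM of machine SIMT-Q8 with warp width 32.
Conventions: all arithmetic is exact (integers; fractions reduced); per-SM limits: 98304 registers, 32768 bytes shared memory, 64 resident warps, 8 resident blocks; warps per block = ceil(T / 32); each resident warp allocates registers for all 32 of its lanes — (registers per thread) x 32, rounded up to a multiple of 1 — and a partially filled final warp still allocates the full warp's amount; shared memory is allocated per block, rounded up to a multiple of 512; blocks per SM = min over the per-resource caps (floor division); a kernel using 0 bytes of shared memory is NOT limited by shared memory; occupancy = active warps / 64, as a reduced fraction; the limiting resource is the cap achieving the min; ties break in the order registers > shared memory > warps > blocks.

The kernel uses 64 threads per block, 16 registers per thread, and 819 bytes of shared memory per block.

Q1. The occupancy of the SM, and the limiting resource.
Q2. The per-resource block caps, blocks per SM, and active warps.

Answer: occupancy 1/4, limited by blocks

registers: 96 blocks
shared memory: 32 blocks
warps: 32 blocks
blocks: 8 blocks

Answer: 8 blocks, 16 active warps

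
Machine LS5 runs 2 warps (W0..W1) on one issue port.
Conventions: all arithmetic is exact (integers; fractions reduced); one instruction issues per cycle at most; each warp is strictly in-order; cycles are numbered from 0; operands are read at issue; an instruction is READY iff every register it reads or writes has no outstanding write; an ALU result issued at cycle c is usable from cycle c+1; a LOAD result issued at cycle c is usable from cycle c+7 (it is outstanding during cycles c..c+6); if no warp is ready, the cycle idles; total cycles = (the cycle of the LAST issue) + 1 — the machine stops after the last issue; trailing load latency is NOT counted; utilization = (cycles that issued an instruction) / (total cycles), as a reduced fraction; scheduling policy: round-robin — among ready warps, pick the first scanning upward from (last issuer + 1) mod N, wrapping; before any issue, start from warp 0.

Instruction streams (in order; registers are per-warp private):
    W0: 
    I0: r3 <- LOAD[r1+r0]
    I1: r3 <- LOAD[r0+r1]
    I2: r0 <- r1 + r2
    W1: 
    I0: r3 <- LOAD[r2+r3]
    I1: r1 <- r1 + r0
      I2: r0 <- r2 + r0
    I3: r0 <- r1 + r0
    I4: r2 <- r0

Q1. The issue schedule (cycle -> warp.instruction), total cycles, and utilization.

cycle 0: W0.I0
cycle 1: W1.I0
cycle 2: W1.I1
cycle 3: W1.I2
cycle 4: W1.I3
cycle 5: W1.I4
cycle 6: idle
cycle 7: W0.I1
cycle 8: W0.I2

Answer: 9 cycles, utilization 8/9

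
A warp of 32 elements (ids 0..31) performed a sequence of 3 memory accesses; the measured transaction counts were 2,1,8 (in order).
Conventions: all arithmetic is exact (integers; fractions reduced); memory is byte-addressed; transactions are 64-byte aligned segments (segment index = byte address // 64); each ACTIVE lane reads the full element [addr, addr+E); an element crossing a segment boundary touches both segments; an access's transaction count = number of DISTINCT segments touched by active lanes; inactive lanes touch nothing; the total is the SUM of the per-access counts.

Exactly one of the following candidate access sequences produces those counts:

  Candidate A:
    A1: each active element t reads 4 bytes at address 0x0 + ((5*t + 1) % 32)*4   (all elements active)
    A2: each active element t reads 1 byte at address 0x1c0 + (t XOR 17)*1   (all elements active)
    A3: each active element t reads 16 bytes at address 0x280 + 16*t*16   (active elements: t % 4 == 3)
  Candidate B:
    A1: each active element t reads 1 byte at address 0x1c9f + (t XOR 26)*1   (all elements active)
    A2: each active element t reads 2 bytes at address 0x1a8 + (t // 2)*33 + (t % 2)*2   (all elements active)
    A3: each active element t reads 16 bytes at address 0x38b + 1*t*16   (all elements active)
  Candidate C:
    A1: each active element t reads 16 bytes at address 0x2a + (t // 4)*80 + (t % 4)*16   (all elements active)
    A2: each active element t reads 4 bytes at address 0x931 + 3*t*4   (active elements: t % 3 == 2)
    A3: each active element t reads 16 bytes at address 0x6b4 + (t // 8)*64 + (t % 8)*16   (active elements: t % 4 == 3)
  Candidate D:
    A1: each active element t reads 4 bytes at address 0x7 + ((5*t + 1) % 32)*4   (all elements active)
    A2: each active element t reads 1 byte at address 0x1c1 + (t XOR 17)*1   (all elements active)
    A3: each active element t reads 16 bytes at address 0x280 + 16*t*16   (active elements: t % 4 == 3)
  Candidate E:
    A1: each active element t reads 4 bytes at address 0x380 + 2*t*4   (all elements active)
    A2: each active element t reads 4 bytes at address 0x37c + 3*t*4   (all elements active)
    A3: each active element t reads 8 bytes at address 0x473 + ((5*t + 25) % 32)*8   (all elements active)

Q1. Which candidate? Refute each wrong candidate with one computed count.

B: A1 gives 1 transaction, not 2
C: A1 gives 11 transactions, not 2
D: A1 gives 3 transactions, not 2
E: A1 gives 4 transactions, not 2
A: all counts match (2,1,8)

Answer: A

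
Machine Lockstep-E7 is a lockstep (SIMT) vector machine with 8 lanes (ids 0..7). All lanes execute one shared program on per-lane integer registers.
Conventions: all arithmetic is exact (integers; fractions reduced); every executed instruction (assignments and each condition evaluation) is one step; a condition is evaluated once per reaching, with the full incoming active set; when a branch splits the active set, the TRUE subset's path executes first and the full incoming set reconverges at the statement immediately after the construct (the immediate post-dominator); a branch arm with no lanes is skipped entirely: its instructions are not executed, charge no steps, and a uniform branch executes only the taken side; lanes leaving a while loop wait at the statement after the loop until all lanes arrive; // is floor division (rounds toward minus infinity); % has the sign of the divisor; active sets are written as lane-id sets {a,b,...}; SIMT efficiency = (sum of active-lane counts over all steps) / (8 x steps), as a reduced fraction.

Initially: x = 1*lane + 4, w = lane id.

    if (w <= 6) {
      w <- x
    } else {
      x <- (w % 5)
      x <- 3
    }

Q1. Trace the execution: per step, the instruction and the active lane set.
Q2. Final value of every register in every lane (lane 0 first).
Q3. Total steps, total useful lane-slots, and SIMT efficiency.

step 0: eval (w <= 6)                {0,1,2,3,4,5,6,7}
step 1: w <- x                       {0,1,2,3,4,5,6}
step 2: x <- (w % 5)                 {7}
step 3: x <- 3                       {7}

Answer: 4 steps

x: 4,5,6,7,8,9,10,3
w: 4,5,6,7,8,9,10,7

steps = 4; useful = 17; efficiency = 17/32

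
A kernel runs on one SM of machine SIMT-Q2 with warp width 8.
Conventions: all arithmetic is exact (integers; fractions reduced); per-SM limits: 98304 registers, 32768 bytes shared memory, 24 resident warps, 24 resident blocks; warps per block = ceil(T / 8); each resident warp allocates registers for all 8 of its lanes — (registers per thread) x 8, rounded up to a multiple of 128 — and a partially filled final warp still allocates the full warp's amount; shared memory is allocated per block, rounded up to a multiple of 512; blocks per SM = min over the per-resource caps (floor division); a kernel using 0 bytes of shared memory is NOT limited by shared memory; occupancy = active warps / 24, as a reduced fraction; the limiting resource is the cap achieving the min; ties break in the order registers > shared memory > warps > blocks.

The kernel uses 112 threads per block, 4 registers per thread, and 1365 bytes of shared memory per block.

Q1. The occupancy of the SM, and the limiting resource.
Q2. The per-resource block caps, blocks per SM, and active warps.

Answer: occupancy 7/12, limited by warps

registers: 54 blocks
shared memory: 21 blocks
warps: 1 block
blocks: 24 blocks

Answer: 1 block, 14 active warps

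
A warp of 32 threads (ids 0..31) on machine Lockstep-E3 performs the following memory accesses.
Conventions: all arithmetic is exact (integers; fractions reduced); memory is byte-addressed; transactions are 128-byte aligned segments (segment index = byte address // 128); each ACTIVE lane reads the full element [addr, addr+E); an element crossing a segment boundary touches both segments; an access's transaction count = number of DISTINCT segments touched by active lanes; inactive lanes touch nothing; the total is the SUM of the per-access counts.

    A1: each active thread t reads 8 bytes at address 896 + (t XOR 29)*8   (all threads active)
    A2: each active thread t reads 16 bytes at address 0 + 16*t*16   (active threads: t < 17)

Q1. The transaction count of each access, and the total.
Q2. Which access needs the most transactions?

A1: 2 transactions
A2: 17 transactions

Answer: 2,17; total 19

Answer: A2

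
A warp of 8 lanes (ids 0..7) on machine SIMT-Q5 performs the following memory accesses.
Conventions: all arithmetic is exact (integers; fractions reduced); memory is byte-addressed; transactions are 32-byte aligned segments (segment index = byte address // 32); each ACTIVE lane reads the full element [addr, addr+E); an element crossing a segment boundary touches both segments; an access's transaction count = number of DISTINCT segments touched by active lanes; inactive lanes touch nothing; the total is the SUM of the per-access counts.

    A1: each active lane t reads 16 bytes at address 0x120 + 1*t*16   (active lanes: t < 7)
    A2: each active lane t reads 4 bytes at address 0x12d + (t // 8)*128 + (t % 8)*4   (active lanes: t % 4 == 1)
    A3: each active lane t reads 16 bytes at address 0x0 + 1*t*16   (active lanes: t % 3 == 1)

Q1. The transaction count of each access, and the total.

A1: 4 transactions
A2: 2 transactions
A3: 3 transactions

Answer: 4,2,3; total 9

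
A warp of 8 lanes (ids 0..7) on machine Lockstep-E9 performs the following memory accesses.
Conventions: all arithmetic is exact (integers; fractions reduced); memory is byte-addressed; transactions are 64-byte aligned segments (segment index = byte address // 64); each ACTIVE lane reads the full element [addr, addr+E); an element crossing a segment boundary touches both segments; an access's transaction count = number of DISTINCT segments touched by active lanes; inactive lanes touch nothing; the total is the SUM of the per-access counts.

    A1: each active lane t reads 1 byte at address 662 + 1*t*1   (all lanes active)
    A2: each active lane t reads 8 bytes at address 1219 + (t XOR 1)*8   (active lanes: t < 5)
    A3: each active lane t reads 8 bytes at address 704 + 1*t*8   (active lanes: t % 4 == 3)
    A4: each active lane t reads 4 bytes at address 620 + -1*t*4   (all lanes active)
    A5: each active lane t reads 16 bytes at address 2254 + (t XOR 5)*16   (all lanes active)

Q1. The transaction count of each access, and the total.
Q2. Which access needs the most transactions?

A1: 1 transaction
A2: 1 transaction
A3: 1 transaction
A4: 1 transaction
A5: 3 transactions

Answer: 1,1,1,1,3; total 7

Answer: A5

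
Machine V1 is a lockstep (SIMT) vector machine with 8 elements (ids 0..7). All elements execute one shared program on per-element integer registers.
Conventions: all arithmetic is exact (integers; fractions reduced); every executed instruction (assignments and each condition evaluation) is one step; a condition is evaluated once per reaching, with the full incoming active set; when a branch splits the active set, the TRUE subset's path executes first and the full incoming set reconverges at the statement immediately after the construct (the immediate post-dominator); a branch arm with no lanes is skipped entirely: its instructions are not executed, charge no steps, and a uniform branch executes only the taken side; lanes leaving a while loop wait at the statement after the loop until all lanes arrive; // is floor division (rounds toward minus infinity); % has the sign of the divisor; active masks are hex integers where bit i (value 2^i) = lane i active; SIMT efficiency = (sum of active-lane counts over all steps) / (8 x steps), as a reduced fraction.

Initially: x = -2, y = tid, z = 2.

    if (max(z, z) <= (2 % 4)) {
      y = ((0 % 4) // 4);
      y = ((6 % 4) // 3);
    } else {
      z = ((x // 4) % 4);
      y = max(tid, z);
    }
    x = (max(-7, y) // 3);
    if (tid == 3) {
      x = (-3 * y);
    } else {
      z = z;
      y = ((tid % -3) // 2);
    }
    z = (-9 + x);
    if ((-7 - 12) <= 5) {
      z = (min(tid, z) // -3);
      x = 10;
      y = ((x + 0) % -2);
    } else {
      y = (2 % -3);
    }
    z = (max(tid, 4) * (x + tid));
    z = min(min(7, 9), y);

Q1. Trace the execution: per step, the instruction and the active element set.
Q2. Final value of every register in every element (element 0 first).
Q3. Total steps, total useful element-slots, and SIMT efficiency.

step 0: eval (max(z, z) <= (2 % 4))  0xff
step 1: y <- ((0 % 4) // 4)          0xff
step 2: y <- ((6 % 4) // 3)          0xff
step 3: x <- (max(-7, y) // 3)       0xff
step 4: eval (tid == 3)              0xff
step 5: x <- (-3 * y)                0x08
step 6: z <- z                       0xf7
step 7: y <- ((tid % -3) // 2)       0xf7
step 8: z <- (-9 + x)                0xff
step 9: eval ((-7 - 12) <= 5)        0xff
step 10: z <- (min(tid, z) // -3)     0xff
step 11: x <- 10                      0xff
step 12: y <- ((x + 0) % -2)          0xff
step 13: z <- (max(tid, 4) * (x + tid)) 0xff
step 14: z <- min(min(7, 9), y)       0xff

Answer: 15 steps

x: 10,10,10,10,10,10,10,10
y: 0,0,0,0,0,0,0,0
z: 0,0,0,0,0,0,0,0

steps = 15; useful = 111; efficiency = 111/120 = 37/40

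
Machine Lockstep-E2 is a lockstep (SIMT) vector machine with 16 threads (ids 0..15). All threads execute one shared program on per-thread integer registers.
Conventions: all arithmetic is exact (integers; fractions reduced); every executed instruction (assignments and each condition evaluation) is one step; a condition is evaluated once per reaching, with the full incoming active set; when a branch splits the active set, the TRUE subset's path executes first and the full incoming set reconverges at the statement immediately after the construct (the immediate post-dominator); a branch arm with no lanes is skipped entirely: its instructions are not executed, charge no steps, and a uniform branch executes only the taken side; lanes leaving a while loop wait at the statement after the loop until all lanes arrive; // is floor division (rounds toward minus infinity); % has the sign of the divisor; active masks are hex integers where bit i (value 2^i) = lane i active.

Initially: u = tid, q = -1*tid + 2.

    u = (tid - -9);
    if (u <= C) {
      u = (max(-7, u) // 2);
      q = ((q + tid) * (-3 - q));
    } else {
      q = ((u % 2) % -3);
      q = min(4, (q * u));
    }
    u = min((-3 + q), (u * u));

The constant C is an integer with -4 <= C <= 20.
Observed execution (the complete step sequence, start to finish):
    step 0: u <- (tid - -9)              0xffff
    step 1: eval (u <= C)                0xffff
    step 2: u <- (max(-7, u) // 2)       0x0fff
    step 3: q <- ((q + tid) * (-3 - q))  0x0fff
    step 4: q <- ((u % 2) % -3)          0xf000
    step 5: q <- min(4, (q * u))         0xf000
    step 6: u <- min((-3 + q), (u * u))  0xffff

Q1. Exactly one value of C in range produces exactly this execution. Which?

Answer: C = 20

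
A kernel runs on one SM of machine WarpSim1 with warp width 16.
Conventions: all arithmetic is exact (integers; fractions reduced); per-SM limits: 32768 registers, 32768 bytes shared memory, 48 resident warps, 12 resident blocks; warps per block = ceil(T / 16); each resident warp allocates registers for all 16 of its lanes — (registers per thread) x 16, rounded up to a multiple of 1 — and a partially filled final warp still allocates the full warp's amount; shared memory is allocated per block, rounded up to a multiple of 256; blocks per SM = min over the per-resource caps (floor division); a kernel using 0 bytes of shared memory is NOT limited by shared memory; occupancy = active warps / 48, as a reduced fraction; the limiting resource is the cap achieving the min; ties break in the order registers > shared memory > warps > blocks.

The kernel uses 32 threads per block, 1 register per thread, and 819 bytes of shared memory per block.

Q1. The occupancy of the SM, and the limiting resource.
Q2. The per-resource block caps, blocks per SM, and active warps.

Answer: occupancy 1/2, limited by blocks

registers: 1024 blocks
shared memory: 32 blocks
warps: 24 blocks
blocks: 12 blocks

Answer: 12 blocks, 24 active warps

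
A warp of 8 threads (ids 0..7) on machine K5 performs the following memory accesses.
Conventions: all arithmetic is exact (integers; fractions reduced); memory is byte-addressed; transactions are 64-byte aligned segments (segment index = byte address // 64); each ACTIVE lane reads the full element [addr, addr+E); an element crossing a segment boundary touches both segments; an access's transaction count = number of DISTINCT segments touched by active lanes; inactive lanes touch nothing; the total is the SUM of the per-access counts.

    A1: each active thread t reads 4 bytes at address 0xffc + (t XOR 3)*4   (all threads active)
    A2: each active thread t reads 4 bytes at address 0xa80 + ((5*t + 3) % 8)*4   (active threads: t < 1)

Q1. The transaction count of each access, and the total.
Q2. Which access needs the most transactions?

A1: 2 transactions
A2: 1 transaction

Answer: 2,1; total 3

Answer: A1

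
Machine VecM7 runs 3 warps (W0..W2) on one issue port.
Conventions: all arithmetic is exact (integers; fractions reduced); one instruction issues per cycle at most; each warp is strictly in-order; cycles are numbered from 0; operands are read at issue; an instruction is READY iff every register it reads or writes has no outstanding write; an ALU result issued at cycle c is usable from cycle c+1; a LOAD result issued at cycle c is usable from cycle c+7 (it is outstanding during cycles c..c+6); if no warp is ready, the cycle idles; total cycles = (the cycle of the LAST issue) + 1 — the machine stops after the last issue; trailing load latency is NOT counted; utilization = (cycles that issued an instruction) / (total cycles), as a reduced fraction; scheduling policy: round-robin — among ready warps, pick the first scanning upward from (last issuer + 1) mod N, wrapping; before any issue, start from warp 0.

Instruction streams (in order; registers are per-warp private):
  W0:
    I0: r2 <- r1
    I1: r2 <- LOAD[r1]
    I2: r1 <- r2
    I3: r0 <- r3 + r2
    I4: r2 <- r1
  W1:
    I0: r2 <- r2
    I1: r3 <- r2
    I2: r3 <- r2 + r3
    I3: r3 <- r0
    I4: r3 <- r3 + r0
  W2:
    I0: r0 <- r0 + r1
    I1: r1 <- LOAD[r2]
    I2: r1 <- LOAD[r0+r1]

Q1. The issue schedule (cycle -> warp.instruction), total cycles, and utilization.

cycle 0: W0.I0
cycle 1: W1.I0
cycle 2: W2.I0
cycle 3: W0.I1
cycle 4: W1.I1
cycle 5: W2.I1
cycle 6: W1.I2
cycle 7: W1.I3
cycle 8: W1.I4
cycle 9: idle
cycle 10: W0.I2
cycle 11: W0.I3
cycle 12: W2.I2
cycle 13: W0.I4

Answer: 14 cycles, utilization 13/14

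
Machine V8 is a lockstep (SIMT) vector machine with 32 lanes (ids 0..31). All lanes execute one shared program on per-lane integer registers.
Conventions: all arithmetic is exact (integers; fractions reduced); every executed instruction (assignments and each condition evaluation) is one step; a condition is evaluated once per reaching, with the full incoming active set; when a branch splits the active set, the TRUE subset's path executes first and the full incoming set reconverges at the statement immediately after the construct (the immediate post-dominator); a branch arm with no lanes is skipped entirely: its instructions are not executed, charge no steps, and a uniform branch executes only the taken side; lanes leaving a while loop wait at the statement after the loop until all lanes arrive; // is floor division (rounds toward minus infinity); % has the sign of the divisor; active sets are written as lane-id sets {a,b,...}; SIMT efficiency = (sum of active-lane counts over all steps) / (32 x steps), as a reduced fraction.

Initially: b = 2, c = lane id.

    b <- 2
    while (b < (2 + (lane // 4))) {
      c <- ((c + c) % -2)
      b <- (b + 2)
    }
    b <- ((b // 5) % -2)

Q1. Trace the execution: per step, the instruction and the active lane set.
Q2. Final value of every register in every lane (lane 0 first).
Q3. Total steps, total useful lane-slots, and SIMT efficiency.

step 0: b <- 2                       {0,1,2,3,4,5,6,7,8,9,10,11,12,13,14,15,16,17,18,19,20,21,22,23,24,25,26,27,28,29,30,31}
step 1: eval (b < (2 + (lane // 4))) {0,1,2,3,4,5,6,7,8,9,10,11,12,13,14,15,16,17,18,19,20,21,22,23,24,25,26,27,28,29,30,31}
step 2: c <- ((c + c) % -2)          {4,5,6,7,8,9,10,11,12,13,14,15,16,17,18,19,20,21,22,23,24,25,26,27,28,29,30,31}
step 3: b <- (b + 2)                 {4,5,6,7,8,9,10,11,12,13,14,15,16,17,18,19,20,21,22,23,24,25,26,27,28,29,30,31}
step 4: eval (b < (2 + (lane // 4))) {4,5,6,7,8,9,10,11,12,13,14,15,16,17,18,19,20,21,22,23,24,25,26,27,28,29,30,31}
step 5: c <- ((c + c) % -2)          {12,13,14,15,16,17,18,19,20,21,22,23,24,25,26,27,28,29,30,31}
step 6: b <- (b + 2)                 {12,13,14,15,16,17,18,19,20,21,22,23,24,25,26,27,28,29,30,31}
step 7: eval (b < (2 + (lane // 4))) {12,13,14,15,16,17,18,19,20,21,22,23,24,25,26,27,28,29,30,31}
step 8: c <- ((c + c) % -2)          {20,21,22,23,24,25,26,27,28,29,30,31}
step 9: b <- (b + 2)                 {20,21,22,23,24,25,26,27,28,29,30,31}
step 10: eval (b < (2 + (lane // 4))) {20,21,22,23,24,25,26,27,28,29,30,31}
step 11: c <- ((c + c) % -2)          {28,29,30,31}
step 12: b <- (b + 2)                 {28,29,30,31}
step 13: eval (b < (2 + (lane // 4))) {28,29,30,31}
step 14: b <- ((b // 5) % -2)         {0,1,2,3,4,5,6,7,8,9,10,11,12,13,14,15,16,17,18,19,20,21,22,23,24,25,26,27,28,29,30,31}

Answer: 15 steps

b: 0,0,0,0,0,0,0,0,0,0,0,0,-1,-1,-1,-1,-1,-1,-1,-1,-1,-1,-1,-1,-1,-1,-1,-1,0,0,0,0
c: 0,1,2,3,0,0,0,0,0,0,0,0,0,0,0,0,0,0,0,0,0,0,0,0,0,0,0,0,0,0,0,0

steps = 15; useful = 288; efficiency = 288/480 = 3/5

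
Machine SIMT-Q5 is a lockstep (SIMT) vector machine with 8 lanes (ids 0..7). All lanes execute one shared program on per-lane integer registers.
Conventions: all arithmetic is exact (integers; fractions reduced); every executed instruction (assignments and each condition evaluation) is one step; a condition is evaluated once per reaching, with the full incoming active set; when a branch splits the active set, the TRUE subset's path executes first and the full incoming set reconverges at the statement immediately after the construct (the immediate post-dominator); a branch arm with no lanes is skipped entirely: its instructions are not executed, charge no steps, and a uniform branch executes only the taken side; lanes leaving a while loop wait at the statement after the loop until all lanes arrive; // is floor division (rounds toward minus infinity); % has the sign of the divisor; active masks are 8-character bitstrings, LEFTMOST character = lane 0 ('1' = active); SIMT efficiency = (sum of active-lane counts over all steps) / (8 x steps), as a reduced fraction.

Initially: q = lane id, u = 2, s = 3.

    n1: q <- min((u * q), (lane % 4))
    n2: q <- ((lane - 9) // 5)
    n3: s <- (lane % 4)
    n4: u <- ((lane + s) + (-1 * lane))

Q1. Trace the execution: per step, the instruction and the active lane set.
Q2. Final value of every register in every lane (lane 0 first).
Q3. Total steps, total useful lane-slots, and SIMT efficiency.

step 0: q <- min((u * q), (lane % 4)) 11111111
step 1: q <- ((lane - 9) // 5)       11111111
step 2: s <- (lane % 4)              11111111
step 3: u <- ((lane + s) + (-1 * lane)) 11111111

Answer: 4 steps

q: -2,-2,-2,-2,-1,-1,-1,-1
u: 0,1,2,3,0,1,2,3
s: 0,1,2,3,0,1,2,3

steps = 4; useful = 32; efficiency = 32/32 = 1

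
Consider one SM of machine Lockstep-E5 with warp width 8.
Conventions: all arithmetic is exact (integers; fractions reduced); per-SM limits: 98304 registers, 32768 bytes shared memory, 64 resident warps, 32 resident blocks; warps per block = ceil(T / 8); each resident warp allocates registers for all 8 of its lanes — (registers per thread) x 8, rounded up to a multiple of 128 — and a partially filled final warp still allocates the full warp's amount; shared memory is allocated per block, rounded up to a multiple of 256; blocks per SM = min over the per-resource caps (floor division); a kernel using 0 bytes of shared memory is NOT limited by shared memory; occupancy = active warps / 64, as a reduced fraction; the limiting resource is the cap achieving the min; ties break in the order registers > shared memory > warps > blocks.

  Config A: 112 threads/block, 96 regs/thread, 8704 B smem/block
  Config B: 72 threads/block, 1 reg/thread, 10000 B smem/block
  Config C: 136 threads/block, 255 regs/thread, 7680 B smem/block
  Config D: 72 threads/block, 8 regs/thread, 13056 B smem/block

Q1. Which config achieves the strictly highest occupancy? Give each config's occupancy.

occupancies: A 21/32, B 27/64, C 17/32, D 9/32

Answer: A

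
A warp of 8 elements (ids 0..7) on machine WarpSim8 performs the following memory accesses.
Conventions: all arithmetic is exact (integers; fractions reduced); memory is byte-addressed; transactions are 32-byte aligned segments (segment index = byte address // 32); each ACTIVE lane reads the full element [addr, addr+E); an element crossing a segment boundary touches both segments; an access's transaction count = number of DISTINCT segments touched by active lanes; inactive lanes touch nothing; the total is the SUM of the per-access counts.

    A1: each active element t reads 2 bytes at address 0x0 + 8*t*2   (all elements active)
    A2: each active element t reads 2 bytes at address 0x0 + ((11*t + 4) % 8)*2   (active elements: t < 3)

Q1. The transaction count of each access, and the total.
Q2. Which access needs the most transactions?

A1: 4 transactions
A2: 1 transaction

Answer: 4,1; total 5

Answer: A1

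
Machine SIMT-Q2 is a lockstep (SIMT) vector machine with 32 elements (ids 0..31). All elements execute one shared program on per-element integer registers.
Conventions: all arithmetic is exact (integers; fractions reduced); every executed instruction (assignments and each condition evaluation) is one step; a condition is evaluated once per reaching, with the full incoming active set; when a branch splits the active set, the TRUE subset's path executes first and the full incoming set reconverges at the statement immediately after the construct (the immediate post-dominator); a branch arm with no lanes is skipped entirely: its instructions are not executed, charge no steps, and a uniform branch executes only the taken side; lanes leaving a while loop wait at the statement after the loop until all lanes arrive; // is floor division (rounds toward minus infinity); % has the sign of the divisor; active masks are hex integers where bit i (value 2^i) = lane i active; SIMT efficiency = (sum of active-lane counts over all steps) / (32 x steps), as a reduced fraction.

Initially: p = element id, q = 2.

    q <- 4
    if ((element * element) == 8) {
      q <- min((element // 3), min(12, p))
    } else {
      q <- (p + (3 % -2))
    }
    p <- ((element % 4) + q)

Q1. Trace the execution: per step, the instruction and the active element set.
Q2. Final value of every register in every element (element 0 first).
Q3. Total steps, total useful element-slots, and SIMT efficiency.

step 0: q <- 4                       0xffffffff
step 1: eval ((element * element) == 8) 0xffffffff
step 2: q <- (p + (3 % -2))          0xffffffff
step 3: p <- ((element % 4) + q)     0xffffffff

Answer: 4 steps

p: -1,1,3,5,3,5,7,9,7,9,11,13,11,13,15,17,15,17,19,21,19,21,23,25,23,25,27,29,27,29,31,33
q: -1,0,1,2,3,4,5,6,7,8,9,10,11,12,13,14,15,16,17,18,19,20,21,22,23,24,25,26,27,28,29,30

steps = 4; useful = 128; efficiency = 128/128 = 1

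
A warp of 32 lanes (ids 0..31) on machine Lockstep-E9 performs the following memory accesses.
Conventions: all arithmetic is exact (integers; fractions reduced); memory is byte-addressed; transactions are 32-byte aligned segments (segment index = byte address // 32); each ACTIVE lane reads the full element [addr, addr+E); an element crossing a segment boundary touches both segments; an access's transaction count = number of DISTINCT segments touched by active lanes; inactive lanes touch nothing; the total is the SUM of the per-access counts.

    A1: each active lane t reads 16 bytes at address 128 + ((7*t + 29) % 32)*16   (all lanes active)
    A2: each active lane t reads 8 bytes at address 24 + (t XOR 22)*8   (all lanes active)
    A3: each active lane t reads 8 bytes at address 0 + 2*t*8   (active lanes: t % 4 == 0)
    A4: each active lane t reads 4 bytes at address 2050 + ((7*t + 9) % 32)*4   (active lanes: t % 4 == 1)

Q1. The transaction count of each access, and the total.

A1: 16 transactions
A2: 9 transactions
A3: 8 transactions
A4: 4 transactions

Answer: 16,9,8,4; total 37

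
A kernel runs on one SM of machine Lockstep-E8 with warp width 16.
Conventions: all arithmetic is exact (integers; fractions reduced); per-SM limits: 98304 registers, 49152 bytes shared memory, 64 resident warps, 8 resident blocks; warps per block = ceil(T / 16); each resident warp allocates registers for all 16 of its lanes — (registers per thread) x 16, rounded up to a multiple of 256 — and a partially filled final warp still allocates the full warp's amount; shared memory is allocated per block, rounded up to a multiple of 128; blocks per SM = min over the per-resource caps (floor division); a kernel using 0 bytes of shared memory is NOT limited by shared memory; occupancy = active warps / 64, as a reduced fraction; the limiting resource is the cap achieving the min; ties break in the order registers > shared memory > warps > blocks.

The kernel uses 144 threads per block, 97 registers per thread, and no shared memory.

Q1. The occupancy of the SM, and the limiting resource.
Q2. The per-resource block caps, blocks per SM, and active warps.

Answer: occupancy 27/32, limited by registers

registers: 6 blocks
shared memory: no limit (kernel uses none)
warps: 7 blocks
blocks: 8 blocks

Answer: 6 blocks, 54 active warps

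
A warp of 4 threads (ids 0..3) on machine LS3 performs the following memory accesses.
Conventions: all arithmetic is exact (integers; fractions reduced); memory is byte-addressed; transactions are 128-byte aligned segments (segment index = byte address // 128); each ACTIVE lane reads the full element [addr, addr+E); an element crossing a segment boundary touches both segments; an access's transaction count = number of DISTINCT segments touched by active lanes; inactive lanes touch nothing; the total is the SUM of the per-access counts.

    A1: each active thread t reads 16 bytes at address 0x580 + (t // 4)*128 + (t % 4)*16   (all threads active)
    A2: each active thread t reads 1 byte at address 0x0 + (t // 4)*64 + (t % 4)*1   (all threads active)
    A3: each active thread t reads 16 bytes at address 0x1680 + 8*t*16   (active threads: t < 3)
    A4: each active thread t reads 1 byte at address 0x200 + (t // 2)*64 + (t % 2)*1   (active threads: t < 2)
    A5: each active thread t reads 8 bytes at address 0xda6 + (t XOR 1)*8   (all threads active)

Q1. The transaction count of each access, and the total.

A1: 1 transaction
A2: 1 transaction
A3: 3 transactions
A4: 1 transaction
A5: 1 transaction

Answer: 1,1,3,1,1; total 7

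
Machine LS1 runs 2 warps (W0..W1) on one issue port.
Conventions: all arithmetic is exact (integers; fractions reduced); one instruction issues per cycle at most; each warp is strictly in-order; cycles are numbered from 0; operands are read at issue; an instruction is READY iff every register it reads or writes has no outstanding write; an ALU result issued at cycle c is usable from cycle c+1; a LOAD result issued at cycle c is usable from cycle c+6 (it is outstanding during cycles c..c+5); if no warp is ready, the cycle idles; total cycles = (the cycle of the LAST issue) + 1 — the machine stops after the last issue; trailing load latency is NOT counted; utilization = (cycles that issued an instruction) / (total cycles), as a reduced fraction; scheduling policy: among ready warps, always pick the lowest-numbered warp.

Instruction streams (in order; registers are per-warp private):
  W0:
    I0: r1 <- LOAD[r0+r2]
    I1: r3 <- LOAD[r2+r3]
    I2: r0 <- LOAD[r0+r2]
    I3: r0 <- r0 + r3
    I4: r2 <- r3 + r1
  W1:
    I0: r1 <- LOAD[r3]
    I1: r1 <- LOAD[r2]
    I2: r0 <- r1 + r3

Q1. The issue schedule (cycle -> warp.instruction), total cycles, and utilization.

cycle 0: W0.I0
cycle 1: W0.I1
cycle 2: W0.I2
cycle 3: W1.I0
cycle 4: idle
cycle 5: idle
cycle 6: idle
cycle 7: idle
cycle 8: W0.I3
cycle 9: W0.I4
cycle 10: W1.I1
cycle 11: idle
cycle 12: idle
cycle 13: idle
cycle 14: idle
cycle 15: idle
cycle 16: W1.I2

Answer: 17 cycles, utilization 8/17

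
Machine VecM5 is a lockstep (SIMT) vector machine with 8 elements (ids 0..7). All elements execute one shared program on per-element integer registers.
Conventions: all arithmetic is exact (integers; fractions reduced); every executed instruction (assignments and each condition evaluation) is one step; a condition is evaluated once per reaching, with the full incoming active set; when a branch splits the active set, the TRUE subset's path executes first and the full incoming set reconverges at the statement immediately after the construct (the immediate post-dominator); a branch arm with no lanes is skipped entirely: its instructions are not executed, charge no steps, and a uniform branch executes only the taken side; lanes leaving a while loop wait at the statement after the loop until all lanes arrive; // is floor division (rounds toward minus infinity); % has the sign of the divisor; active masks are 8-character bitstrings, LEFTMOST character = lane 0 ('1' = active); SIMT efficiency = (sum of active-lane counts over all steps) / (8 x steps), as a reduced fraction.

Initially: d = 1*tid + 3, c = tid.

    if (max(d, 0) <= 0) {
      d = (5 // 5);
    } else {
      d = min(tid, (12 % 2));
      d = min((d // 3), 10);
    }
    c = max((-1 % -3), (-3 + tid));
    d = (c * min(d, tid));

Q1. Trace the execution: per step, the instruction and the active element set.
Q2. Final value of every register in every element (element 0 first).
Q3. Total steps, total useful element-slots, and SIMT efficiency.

step 0: eval (max(d, 0) <= 0)        11111111
step 1: d <- min(tid, (12 % 2))      11111111
step 2: d <- min((d // 3), 10)       11111111
step 3: c <- max((-1 % -3), (-3 + tid)) 11111111
step 4: d <- (c * min(d, tid))       11111111

Answer: 5 steps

d: 0,0,0,0,0,0,0,0
c: -1,-1,-1,0,1,2,3,4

steps = 5; useful = 40; efficiency = 40/40 = 1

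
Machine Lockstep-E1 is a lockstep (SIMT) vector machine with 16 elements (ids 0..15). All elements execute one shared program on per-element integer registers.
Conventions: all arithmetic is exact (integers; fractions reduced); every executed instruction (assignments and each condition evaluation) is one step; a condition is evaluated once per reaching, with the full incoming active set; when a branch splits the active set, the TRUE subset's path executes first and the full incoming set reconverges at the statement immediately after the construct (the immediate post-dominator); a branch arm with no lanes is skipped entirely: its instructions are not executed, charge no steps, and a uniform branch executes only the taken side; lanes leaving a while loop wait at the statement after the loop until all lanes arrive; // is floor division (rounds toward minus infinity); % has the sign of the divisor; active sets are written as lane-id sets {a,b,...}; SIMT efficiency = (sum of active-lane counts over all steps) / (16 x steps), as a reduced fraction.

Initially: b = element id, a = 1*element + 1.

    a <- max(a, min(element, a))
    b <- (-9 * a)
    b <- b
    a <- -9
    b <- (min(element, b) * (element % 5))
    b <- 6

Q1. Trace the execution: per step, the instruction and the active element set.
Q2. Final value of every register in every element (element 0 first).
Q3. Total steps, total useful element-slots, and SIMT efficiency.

step 0: a <- max(a, min(element, a)) {0,1,2,3,4,5,6,7,8,9,10,11,12,13,14,15}
step 1: b <- (-9 * a)                {0,1,2,3,4,5,6,7,8,9,10,11,12,13,14,15}
step 2: b <- b                       {0,1,2,3,4,5,6,7,8,9,10,11,12,13,14,15}
step 3: a <- -9                      {0,1,2,3,4,5,6,7,8,9,10,11,12,13,14,15}
step 4: b <- (min(element, b) * (element % 5)) {0,1,2,3,4,5,6,7,8,9,10,11,12,13,14,15}
step 5: b <- 6                       {0,1,2,3,4,5,6,7,8,9,10,11,12,13,14,15}

Answer: 6 steps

b: 6,6,6,6,6,6,6,6,6,6,6,6,6,6,6,6
a: -9,-9,-9,-9,-9,-9,-9,-9,-9,-9,-9,-9,-9,-9,-9,-9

steps = 6; useful = 96; efficiency = 96/96 = 1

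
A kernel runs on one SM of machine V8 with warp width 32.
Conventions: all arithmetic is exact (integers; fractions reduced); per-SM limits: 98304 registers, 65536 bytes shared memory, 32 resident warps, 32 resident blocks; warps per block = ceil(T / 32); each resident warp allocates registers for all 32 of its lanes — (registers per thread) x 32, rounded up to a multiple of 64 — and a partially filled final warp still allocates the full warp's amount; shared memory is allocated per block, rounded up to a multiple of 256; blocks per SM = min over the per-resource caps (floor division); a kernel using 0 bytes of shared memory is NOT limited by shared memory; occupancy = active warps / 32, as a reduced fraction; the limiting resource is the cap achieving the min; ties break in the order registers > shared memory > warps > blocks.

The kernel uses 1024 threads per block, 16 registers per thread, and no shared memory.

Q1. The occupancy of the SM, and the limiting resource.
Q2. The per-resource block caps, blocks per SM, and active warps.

Answer: occupancy 1, limited by warps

registers: 6 blocks
shared memory: no limit (kernel uses none)
warps: 1 block
blocks: 32 blocks

Answer: 1 block, 32 active warps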